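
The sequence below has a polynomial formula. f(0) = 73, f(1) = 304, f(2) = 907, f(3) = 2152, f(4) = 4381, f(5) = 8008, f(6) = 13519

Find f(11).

First differences: 231  603  1245  2229  3627  5511
Second differences: 372  642  984  1398  1884
Third differences: 270  342  414  486
Fourth differences: 72  72  72
The fourth differences are constant (72).
486 + 72 = 558;  1884 + 558 = 2442;  5511 + 2442 = 7953;  13519 + 7953 = 21472
558 + 72 = 630;  2442 + 630 = 3072;  7953 + 3072 = 11025;  21472 + 11025 = 32497
630 + 72 = 702;  3072 + 702 = 3774;  11025 + 3774 = 14799;  32497 + 14799 = 47296
702 + 72 = 774;  3774 + 774 = 4548;  14799 + 4548 = 19347;  47296 + 19347 = 66643
774 + 72 = 846;  4548 + 846 = 5394;  19347 + 5394 = 24741;  66643 + 24741 = 91384

91384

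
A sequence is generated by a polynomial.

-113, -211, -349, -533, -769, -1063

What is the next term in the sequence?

First differences: -98, -138, -184, -236, -294
Second differences: -40, -46, -52, -58
Third differences: -6, -6, -6
Constant third difference = -6, so extend:
-58 − 6 = -64;  -294 − 64 = -358;  -1063 − 358 = -1421

-1421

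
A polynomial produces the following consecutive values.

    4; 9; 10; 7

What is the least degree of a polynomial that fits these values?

First differences: 5, 1, -3
Second differences: -4, -4
The second differences are constant, so the polynomial has degree 2.

2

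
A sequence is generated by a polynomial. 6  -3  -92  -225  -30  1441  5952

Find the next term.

-9, -89, -133, 195, 1471, 4511
-80, -44, 328, 1276, 3040
36, 372, 948, 1764
336, 576, 816
240, 240
The fifth differences are constant (240).
816 + 240 = 1056;  1764 + 1056 = 2820;  3040 + 2820 = 5860;  4511 + 5860 = 10371;  5952 + 10371 = 16323

16323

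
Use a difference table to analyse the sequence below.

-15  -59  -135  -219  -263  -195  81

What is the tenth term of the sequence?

3477

First differences: -44 , -76 , -84 , -44 , 68 , 276
Second differences: -32 , -8 , 40 , 112 , 208
Third differences: 24 , 48 , 72 , 96
Fourth differences: 24 , 24 , 24
Fourth differences constant at 24.
96 + 24 = 120;  208 + 120 = 328;  276 + 328 = 604;  81 + 604 = 685
120 + 24 = 144;  328 + 144 = 472;  604 + 472 = 1076;  685 + 1076 = 1761
144 + 24 = 168;  472 + 168 = 640;  1076 + 640 = 1716;  1761 + 1716 = 3477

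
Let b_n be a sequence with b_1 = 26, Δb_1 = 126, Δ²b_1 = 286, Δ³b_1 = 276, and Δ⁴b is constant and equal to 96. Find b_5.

3446

Build the table forward from the leading diagonal:
Fourth differences: 96  96  96  96  96
Third differences: 276  372  468  564  660
Second differences: 286  562  934  1402  1966
First differences: 126  412  974  1908  3310
b: 26  152  564  1538  3446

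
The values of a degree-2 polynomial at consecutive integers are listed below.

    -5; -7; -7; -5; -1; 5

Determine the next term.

13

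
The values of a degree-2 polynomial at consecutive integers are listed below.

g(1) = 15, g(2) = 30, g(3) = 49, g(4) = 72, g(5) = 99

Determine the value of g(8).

Δ: 15, 19, 23, 27
Δ²: 4, 4, 4
Constant second difference = 4, so extend:
27 + 4 = 31;  99 + 31 = 130
31 + 4 = 35;  130 + 35 = 165
35 + 4 = 39;  165 + 39 = 204

204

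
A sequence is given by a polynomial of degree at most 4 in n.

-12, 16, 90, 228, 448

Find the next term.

28, 74, 138, 220
46, 64, 82
18, 18
Constant third difference = 18, so extend:
82 + 18 = 100;  220 + 100 = 320;  448 + 320 = 768

768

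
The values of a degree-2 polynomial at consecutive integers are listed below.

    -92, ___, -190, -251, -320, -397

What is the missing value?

Using the last 4 terms:
-61  -69  -77
-8  -8
Constant second difference = -8.
Extend backward: -61 + 8 = -53;  -190 + 53 = -137

-137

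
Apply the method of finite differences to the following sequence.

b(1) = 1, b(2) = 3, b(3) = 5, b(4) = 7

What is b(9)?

17

Δ: 2  2  2
First differences constant at 2.
7 + 2 = 9
9 + 2 = 11
11 + 2 = 13
13 + 2 = 15
15 + 2 = 17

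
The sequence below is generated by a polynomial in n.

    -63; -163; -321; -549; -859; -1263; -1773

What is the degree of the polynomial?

3

-100, -158, -228, -310, -404, -510
-58, -70, -82, -94, -106
-12, -12, -12, -12
The third differences are constant, so the polynomial has degree 3.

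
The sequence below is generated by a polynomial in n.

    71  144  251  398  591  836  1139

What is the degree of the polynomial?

3

D1: 73, 107, 147, 193, 245, 303
D2: 34, 40, 46, 52, 58
D3: 6, 6, 6, 6
The third differences are constant, so the polynomial has degree 3.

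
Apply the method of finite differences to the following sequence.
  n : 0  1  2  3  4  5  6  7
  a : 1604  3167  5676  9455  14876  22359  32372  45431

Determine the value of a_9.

82991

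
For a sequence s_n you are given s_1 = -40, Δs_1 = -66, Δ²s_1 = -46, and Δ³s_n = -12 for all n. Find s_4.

-388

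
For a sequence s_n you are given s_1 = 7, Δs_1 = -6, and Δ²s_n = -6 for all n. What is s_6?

Build the table forward from the leading diagonal:
D2: -6  -6  -6  -6  -6  -6
D1: -6  -12  -18  -24  -30  -36
s: 7  1  -11  -29  -53  -83

-83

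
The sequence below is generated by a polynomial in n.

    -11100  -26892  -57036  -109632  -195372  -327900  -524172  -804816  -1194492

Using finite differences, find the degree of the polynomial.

5

D1: -15792, -30144, -52596, -85740, -132528, -196272, -280644, -389676
D2: -14352, -22452, -33144, -46788, -63744, -84372, -109032
D3: -8100, -10692, -13644, -16956, -20628, -24660
D4: -2592, -2952, -3312, -3672, -4032
D5: -360, -360, -360, -360
The fifth differences are constant, so the polynomial has degree 5.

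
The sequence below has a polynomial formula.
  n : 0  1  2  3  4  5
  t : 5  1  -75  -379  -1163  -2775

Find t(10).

-42155

-4  -76  -304  -784  -1612
-72  -228  -480  -828
-156  -252  -348
-96  -96
The fourth differences are constant (-96).
-348 − 96 = -444;  -828 − 444 = -1272;  -1612 − 1272 = -2884;  -2775 − 2884 = -5659
-444 − 96 = -540;  -1272 − 540 = -1812;  -2884 − 1812 = -4696;  -5659 − 4696 = -10355
-540 − 96 = -636;  -1812 − 636 = -2448;  -4696 − 2448 = -7144;  -10355 − 7144 = -17499
-636 − 96 = -732;  -2448 − 732 = -3180;  -7144 − 3180 = -10324;  -17499 − 10324 = -27823
-732 − 96 = -828;  -3180 − 828 = -4008;  -10324 − 4008 = -14332;  -27823 − 14332 = -42155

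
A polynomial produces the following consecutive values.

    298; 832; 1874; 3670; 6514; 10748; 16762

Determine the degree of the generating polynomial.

4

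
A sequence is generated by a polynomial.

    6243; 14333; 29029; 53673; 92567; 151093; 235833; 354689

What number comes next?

8090, 14696, 24644, 38894, 58526, 84740, 118856
6606, 9948, 14250, 19632, 26214, 34116
3342, 4302, 5382, 6582, 7902
960, 1080, 1200, 1320
120, 120, 120
Fifth differences constant at 120.
1320 + 120 = 1440;  7902 + 1440 = 9342;  34116 + 9342 = 43458;  118856 + 43458 = 162314;  354689 + 162314 = 517003

517003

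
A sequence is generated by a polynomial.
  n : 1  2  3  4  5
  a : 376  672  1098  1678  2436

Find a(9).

7728

Δ: 296, 426, 580, 758
Δ²: 130, 154, 178
Δ³: 24, 24
Third differences constant at 24.
178 + 24 = 202;  758 + 202 = 960;  2436 + 960 = 3396
202 + 24 = 226;  960 + 226 = 1186;  3396 + 1186 = 4582
226 + 24 = 250;  1186 + 250 = 1436;  4582 + 1436 = 6018
250 + 24 = 274;  1436 + 274 = 1710;  6018 + 1710 = 7728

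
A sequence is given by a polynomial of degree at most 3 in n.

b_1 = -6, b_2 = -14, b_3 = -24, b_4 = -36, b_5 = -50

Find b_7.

-84

D1: -8  -10  -12  -14
D2: -2  -2  -2
Second differences constant at -2.
-14 − 2 = -16;  -50 − 16 = -66
-16 − 2 = -18;  -66 − 18 = -84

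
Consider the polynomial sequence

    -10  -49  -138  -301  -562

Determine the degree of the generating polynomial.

3

D1: -39, -89, -163, -261
D2: -50, -74, -98
D3: -24, -24
The third differences are constant, so the polynomial has degree 3.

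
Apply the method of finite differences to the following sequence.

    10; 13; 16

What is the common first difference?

First differences: 3, 3

3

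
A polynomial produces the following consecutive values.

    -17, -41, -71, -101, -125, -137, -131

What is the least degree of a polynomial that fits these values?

3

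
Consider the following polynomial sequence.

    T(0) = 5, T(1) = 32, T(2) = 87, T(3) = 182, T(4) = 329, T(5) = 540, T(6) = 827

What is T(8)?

1677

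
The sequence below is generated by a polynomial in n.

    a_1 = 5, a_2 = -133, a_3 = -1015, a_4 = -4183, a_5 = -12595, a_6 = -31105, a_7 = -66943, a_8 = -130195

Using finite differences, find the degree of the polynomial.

Δ: -138, -882, -3168, -8412, -18510, -35838, -63252
Δ²: -744, -2286, -5244, -10098, -17328, -27414
Δ³: -1542, -2958, -4854, -7230, -10086
Δ⁴: -1416, -1896, -2376, -2856
Δ⁵: -480, -480, -480
The fifth differences are constant, so the polynomial has degree 5.

5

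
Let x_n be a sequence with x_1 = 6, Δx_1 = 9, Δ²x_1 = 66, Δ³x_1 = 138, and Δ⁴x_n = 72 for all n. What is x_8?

8805

Build the table forward from the leading diagonal:
Δ⁴: 72  72  72  72  72  72  72  72
Δ³: 138  210  282  354  426  498  570  642
Δ²: 66  204  414  696  1050  1476  1974  2544
Δ: 9  75  279  693  1389  2439  3915  5889
x: 6  15  90  369  1062  2451  4890  8805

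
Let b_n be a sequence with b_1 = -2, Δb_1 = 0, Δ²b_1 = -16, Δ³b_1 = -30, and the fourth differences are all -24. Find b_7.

Build the table forward from the leading diagonal:
D4: -24  -24  -24  -24  -24  -24  -24
D3: -30  -54  -78  -102  -126  -150  -174
D2: -16  -46  -100  -178  -280  -406  -556
D1: 0  -16  -62  -162  -340  -620  -1026
b: -2  -2  -18  -80  -242  -582  -1202

-1202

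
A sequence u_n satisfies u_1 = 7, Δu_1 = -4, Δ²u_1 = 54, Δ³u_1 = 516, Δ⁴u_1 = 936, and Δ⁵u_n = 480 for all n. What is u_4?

673

Build the table forward from the leading diagonal:
Δ⁵: 480  480  480  480
Δ⁴: 936  1416  1896  2376
Δ³: 516  1452  2868  4764
Δ²: 54  570  2022  4890
Δ: -4  50  620  2642
u: 7  3  53  673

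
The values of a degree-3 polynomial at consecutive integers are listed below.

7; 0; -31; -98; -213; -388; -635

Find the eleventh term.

-2583

First differences: -7, -31, -67, -115, -175, -247
Second differences: -24, -36, -48, -60, -72
Third differences: -12, -12, -12, -12
Constant third difference = -12, so extend:
-72 − 12 = -84;  -247 − 84 = -331;  -635 − 331 = -966
-84 − 12 = -96;  -331 − 96 = -427;  -966 − 427 = -1393
-96 − 12 = -108;  -427 − 108 = -535;  -1393 − 535 = -1928
-108 − 12 = -120;  -535 − 120 = -655;  -1928 − 655 = -2583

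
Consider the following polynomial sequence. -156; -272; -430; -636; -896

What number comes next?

D1: -116, -158, -206, -260
D2: -42, -48, -54
D3: -6, -6
Third differences constant at -6.
-54 − 6 = -60;  -260 − 60 = -320;  -896 − 320 = -1216

-1216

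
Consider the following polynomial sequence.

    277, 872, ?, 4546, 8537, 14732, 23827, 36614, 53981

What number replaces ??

Using the last 6 terms:
First differences: 3991, 6195, 9095, 12787, 17367
Second differences: 2204, 2900, 3692, 4580
Third differences: 696, 792, 888
Fourth differences: 96, 96
Constant fourth difference = 96.
Extend backward: 696 − 96 = 600;  2204 − 600 = 1604;  3991 − 1604 = 2387;  4546 − 2387 = 2159

2159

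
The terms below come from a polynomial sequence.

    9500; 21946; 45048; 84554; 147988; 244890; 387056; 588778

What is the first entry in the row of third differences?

5748

D1: 12446, 23102, 39506, 63434, 96902, 142166, 201722
D2: 10656, 16404, 23928, 33468, 45264, 59556
D3: 5748, 7524, 9540, 11796, 14292
D4: 1776, 2016, 2256, 2496
D5: 240, 240, 240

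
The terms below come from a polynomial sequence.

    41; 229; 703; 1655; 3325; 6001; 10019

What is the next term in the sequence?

D1: 188  474  952  1670  2676  4018
D2: 286  478  718  1006  1342
D3: 192  240  288  336
D4: 48  48  48
Fourth differences constant at 48.
336 + 48 = 384;  1342 + 384 = 1726;  4018 + 1726 = 5744;  10019 + 5744 = 15763

15763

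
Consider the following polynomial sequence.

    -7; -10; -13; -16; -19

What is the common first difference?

-3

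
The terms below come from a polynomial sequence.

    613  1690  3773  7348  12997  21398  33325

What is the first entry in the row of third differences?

First differences: 1077, 2083, 3575, 5649, 8401, 11927
Second differences: 1006, 1492, 2074, 2752, 3526
Third differences: 486, 582, 678, 774
Fourth differences: 96, 96, 96

486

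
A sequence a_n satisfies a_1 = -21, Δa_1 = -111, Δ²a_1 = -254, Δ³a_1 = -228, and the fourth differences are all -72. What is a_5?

Build the table forward from the leading diagonal:
Δ⁴: -72, -72, -72, -72, -72
Δ³: -228, -300, -372, -444, -516
Δ²: -254, -482, -782, -1154, -1598
Δ: -111, -365, -847, -1629, -2783
a: -21, -132, -497, -1344, -2973

-2973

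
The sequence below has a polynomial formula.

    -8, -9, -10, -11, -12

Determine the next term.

Δ: -1  -1  -1  -1
Constant first difference = -1, so extend:
-12 − 1 = -13

-13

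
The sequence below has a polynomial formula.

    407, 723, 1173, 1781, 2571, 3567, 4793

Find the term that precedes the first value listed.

201

316  450  608  790  996  1226
134  158  182  206  230
24  24  24  24
The third differences are constant at 24.
Work back: 134 − 24 = 110;  316 − 110 = 206;  407 − 206 = 201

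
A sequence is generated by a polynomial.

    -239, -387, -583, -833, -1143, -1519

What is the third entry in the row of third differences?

-6

D1: -148, -196, -250, -310, -376
D2: -48, -54, -60, -66
D3: -6, -6, -6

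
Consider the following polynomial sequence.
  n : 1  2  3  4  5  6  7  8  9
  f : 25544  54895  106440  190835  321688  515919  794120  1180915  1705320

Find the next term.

2401103

First differences: 29351, 51545, 84395, 130853, 194231, 278201, 386795, 524405
Second differences: 22194, 32850, 46458, 63378, 83970, 108594, 137610
Third differences: 10656, 13608, 16920, 20592, 24624, 29016
Fourth differences: 2952, 3312, 3672, 4032, 4392
Fifth differences: 360, 360, 360, 360
Fifth differences constant at 360.
4392 + 360 = 4752;  29016 + 4752 = 33768;  137610 + 33768 = 171378;  524405 + 171378 = 695783;  1705320 + 695783 = 2401103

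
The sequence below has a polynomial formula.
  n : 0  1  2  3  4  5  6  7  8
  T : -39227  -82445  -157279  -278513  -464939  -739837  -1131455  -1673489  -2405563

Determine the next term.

-3373709

-43218 , -74834 , -121234 , -186426 , -274898 , -391618 , -542034 , -732074
-31616 , -46400 , -65192 , -88472 , -116720 , -150416 , -190040
-14784 , -18792 , -23280 , -28248 , -33696 , -39624
-4008 , -4488 , -4968 , -5448 , -5928
-480 , -480 , -480 , -480
Fifth differences constant at -480.
-5928 − 480 = -6408;  -39624 − 6408 = -46032;  -190040 − 46032 = -236072;  -732074 − 236072 = -968146;  -2405563 − 968146 = -3373709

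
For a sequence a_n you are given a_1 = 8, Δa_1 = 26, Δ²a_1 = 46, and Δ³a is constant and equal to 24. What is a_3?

Build the table forward from the leading diagonal:
Third differences: 24, 24, 24
Second differences: 46, 70, 94
First differences: 26, 72, 142
a: 8, 34, 106

106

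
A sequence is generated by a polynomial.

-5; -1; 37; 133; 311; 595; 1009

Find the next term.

1577

D1: 4, 38, 96, 178, 284, 414
D2: 34, 58, 82, 106, 130
D3: 24, 24, 24, 24
Third differences constant at 24.
130 + 24 = 154;  414 + 154 = 568;  1009 + 568 = 1577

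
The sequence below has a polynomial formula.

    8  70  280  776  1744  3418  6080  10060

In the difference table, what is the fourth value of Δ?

First differences: 62, 210, 496, 968, 1674, 2662, 3980
Second differences: 148, 286, 472, 706, 988, 1318
Third differences: 138, 186, 234, 282, 330
Fourth differences: 48, 48, 48, 48

968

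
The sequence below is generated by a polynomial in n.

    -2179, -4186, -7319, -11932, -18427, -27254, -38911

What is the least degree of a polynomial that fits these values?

-2007, -3133, -4613, -6495, -8827, -11657
-1126, -1480, -1882, -2332, -2830
-354, -402, -450, -498
-48, -48, -48
The fourth differences are constant, so the polynomial has degree 4.

4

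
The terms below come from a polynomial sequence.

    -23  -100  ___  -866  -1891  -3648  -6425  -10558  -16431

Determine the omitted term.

-333

Using the last 6 terms:
D1: -1025, -1757, -2777, -4133, -5873
D2: -732, -1020, -1356, -1740
D3: -288, -336, -384
D4: -48, -48
Constant fourth difference = -48.
Extend backward: -288 + 48 = -240;  -732 + 240 = -492;  -1025 + 492 = -533;  -866 + 533 = -333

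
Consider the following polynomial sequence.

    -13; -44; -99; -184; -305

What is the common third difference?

First differences: -31, -55, -85, -121
Second differences: -24, -30, -36
Third differences: -6, -6

-6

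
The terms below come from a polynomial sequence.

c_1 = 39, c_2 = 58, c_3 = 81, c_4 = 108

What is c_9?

303

First differences: 19, 23, 27
Second differences: 4, 4
Second differences constant at 4.
27 + 4 = 31;  108 + 31 = 139
31 + 4 = 35;  139 + 35 = 174
35 + 4 = 39;  174 + 39 = 213
39 + 4 = 43;  213 + 43 = 256
43 + 4 = 47;  256 + 47 = 303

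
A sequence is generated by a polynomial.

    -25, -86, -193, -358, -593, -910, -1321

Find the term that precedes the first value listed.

2

D1: -61  -107  -165  -235  -317  -411
D2: -46  -58  -70  -82  -94
D3: -12  -12  -12  -12
The third differences are constant at -12.
Work back: -46 + 12 = -34;  -61 + 34 = -27;  -25 + 27 = 2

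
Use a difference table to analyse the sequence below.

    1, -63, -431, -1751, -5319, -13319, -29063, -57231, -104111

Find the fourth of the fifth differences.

-240

Δ: -64, -368, -1320, -3568, -8000, -15744, -28168, -46880
Δ²: -304, -952, -2248, -4432, -7744, -12424, -18712
Δ³: -648, -1296, -2184, -3312, -4680, -6288
Δ⁴: -648, -888, -1128, -1368, -1608
Δ⁵: -240, -240, -240, -240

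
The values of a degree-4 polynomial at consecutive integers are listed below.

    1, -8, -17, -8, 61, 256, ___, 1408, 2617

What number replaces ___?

Using the first 6 terms:
Δ: -9, -9, 9, 69, 195
Δ²: 0, 18, 60, 126
Δ³: 18, 42, 66
Δ⁴: 24, 24
Constant fourth difference = 24.
Extend forward: 66 + 24 = 90;  126 + 90 = 216;  195 + 216 = 411;  256 + 411 = 667

667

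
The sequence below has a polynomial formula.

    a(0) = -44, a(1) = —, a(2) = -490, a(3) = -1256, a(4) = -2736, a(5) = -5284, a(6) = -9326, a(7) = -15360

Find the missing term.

-156

Using the last 6 terms:
D1: -766, -1480, -2548, -4042, -6034
D2: -714, -1068, -1494, -1992
D3: -354, -426, -498
D4: -72, -72
Constant fourth difference = -72.
Extend backward: -354 + 72 = -282;  -714 + 282 = -432;  -766 + 432 = -334;  -490 + 334 = -156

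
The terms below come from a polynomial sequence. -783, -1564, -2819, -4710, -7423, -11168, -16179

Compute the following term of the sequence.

D1: -781, -1255, -1891, -2713, -3745, -5011
D2: -474, -636, -822, -1032, -1266
D3: -162, -186, -210, -234
D4: -24, -24, -24
The fourth differences are constant (-24).
-234 − 24 = -258;  -1266 − 258 = -1524;  -5011 − 1524 = -6535;  -16179 − 6535 = -22714

-22714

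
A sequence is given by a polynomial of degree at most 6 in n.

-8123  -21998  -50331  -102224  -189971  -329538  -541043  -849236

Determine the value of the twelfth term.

-3732888

Δ: -13875, -28333, -51893, -87747, -139567, -211505, -308193
Δ²: -14458, -23560, -35854, -51820, -71938, -96688
Δ³: -9102, -12294, -15966, -20118, -24750
Δ⁴: -3192, -3672, -4152, -4632
Δ⁵: -480, -480, -480
The fifth differences are constant (-480).
-4632 − 480 = -5112;  -24750 − 5112 = -29862;  -96688 − 29862 = -126550;  -308193 − 126550 = -434743;  -849236 − 434743 = -1283979
-5112 − 480 = -5592;  -29862 − 5592 = -35454;  -126550 − 35454 = -162004;  -434743 − 162004 = -596747;  -1283979 − 596747 = -1880726
-5592 − 480 = -6072;  -35454 − 6072 = -41526;  -162004 − 41526 = -203530;  -596747 − 203530 = -800277;  -1880726 − 800277 = -2681003
-6072 − 480 = -6552;  -41526 − 6552 = -48078;  -203530 − 48078 = -251608;  -800277 − 251608 = -1051885;  -2681003 − 1051885 = -3732888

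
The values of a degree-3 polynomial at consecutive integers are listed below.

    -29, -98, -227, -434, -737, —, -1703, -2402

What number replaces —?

Using the first 5 terms:
Δ: -69, -129, -207, -303
Δ²: -60, -78, -96
Δ³: -18, -18
Constant third difference = -18.
Extend forward: -96 − 18 = -114;  -303 − 114 = -417;  -737 − 417 = -1154

-1154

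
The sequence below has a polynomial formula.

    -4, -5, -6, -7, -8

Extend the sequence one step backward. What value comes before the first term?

First differences: -1, -1, -1, -1
The first differences are constant at -1.
Work back: -4 + 1 = -3

-3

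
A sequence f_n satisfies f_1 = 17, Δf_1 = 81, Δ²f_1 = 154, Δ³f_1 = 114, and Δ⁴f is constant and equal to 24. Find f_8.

Build the table forward from the leading diagonal:
D4: 24, 24, 24, 24, 24, 24, 24, 24
D3: 114, 138, 162, 186, 210, 234, 258, 282
D2: 154, 268, 406, 568, 754, 964, 1198, 1456
D1: 81, 235, 503, 909, 1477, 2231, 3195, 4393
f: 17, 98, 333, 836, 1745, 3222, 5453, 8648

8648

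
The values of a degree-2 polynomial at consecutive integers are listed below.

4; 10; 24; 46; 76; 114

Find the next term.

160

D1: 6  14  22  30  38
D2: 8  8  8  8
Second differences constant at 8.
38 + 8 = 46;  114 + 46 = 160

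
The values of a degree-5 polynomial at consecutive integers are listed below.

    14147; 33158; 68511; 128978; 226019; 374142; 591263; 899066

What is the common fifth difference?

360

Δ: 19011, 35353, 60467, 97041, 148123, 217121, 307803
Δ²: 16342, 25114, 36574, 51082, 68998, 90682
Δ³: 8772, 11460, 14508, 17916, 21684
Δ⁴: 2688, 3048, 3408, 3768
Δ⁵: 360, 360, 360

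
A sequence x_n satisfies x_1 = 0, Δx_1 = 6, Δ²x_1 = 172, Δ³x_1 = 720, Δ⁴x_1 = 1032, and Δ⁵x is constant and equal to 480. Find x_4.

1254

Build the table forward from the leading diagonal:
Fifth differences: 480  480  480  480
Fourth differences: 1032  1512  1992  2472
Third differences: 720  1752  3264  5256
Second differences: 172  892  2644  5908
First differences: 6  178  1070  3714
x: 0  6  184  1254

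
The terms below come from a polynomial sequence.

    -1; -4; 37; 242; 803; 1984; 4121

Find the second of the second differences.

164

D1: -3, 41, 205, 561, 1181, 2137
D2: 44, 164, 356, 620, 956
D3: 120, 192, 264, 336
D4: 72, 72, 72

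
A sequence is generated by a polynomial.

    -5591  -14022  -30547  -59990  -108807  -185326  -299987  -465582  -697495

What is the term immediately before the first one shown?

D1: -8431, -16525, -29443, -48817, -76519, -114661, -165595, -231913
D2: -8094, -12918, -19374, -27702, -38142, -50934, -66318
D3: -4824, -6456, -8328, -10440, -12792, -15384
D4: -1632, -1872, -2112, -2352, -2592
D5: -240, -240, -240, -240
The fifth differences are constant at -240.
Work back: -1632 + 240 = -1392;  -4824 + 1392 = -3432;  -8094 + 3432 = -4662;  -8431 + 4662 = -3769;  -5591 + 3769 = -1822

-1822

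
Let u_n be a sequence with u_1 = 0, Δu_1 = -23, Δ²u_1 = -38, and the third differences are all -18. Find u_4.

Build the table forward from the leading diagonal:
D3: -18, -18, -18, -18
D2: -38, -56, -74, -92
D1: -23, -61, -117, -191
u: 0, -23, -84, -201

-201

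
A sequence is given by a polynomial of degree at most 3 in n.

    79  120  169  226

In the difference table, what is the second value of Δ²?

8

D1: 41, 49, 57
D2: 8, 8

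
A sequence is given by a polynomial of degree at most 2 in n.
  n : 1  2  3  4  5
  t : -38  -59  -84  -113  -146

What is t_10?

-371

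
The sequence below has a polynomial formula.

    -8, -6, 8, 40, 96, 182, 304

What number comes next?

468

D1: 2, 14, 32, 56, 86, 122
D2: 12, 18, 24, 30, 36
D3: 6, 6, 6, 6
The third differences are constant (6).
36 + 6 = 42;  122 + 42 = 164;  304 + 164 = 468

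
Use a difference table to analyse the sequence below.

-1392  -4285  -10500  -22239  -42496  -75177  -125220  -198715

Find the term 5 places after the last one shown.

D1: -2893  -6215  -11739  -20257  -32681  -50043  -73495
D2: -3322  -5524  -8518  -12424  -17362  -23452
D3: -2202  -2994  -3906  -4938  -6090
D4: -792  -912  -1032  -1152
D5: -120  -120  -120
The fifth differences are constant (-120).
-1152 − 120 = -1272;  -6090 − 1272 = -7362;  -23452 − 7362 = -30814;  -73495 − 30814 = -104309;  -198715 − 104309 = -303024
-1272 − 120 = -1392;  -7362 − 1392 = -8754;  -30814 − 8754 = -39568;  -104309 − 39568 = -143877;  -303024 − 143877 = -446901
-1392 − 120 = -1512;  -8754 − 1512 = -10266;  -39568 − 10266 = -49834;  -143877 − 49834 = -193711;  -446901 − 193711 = -640612
-1512 − 120 = -1632;  -10266 − 1632 = -11898;  -49834 − 11898 = -61732;  -193711 − 61732 = -255443;  -640612 − 255443 = -896055
-1632 − 120 = -1752;  -11898 − 1752 = -13650;  -61732 − 13650 = -75382;  -255443 − 75382 = -330825;  -896055 − 330825 = -1226880

-1226880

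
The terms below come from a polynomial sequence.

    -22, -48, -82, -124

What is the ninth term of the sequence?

-454

First differences: -26, -34, -42
Second differences: -8, -8
The second differences are constant (-8).
-42 − 8 = -50;  -124 − 50 = -174
-50 − 8 = -58;  -174 − 58 = -232
-58 − 8 = -66;  -232 − 66 = -298
-66 − 8 = -74;  -298 − 74 = -372
-74 − 8 = -82;  -372 − 82 = -454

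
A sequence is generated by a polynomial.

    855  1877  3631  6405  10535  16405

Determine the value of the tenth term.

1022, 1754, 2774, 4130, 5870
732, 1020, 1356, 1740
288, 336, 384
48, 48
Fourth differences constant at 48.
384 + 48 = 432;  1740 + 432 = 2172;  5870 + 2172 = 8042;  16405 + 8042 = 24447
432 + 48 = 480;  2172 + 480 = 2652;  8042 + 2652 = 10694;  24447 + 10694 = 35141
480 + 48 = 528;  2652 + 528 = 3180;  10694 + 3180 = 13874;  35141 + 13874 = 49015
528 + 48 = 576;  3180 + 576 = 3756;  13874 + 3756 = 17630;  49015 + 17630 = 66645

66645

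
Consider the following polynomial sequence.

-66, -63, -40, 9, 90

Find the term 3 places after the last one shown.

585

First differences: 3  23  49  81
Second differences: 20  26  32
Third differences: 6  6
The third differences are constant (6).
32 + 6 = 38;  81 + 38 = 119;  90 + 119 = 209
38 + 6 = 44;  119 + 44 = 163;  209 + 163 = 372
44 + 6 = 50;  163 + 50 = 213;  372 + 213 = 585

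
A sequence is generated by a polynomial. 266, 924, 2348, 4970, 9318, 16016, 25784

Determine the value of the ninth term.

57890

Δ: 658, 1424, 2622, 4348, 6698, 9768
Δ²: 766, 1198, 1726, 2350, 3070
Δ³: 432, 528, 624, 720
Δ⁴: 96, 96, 96
Constant fourth difference = 96, so extend:
720 + 96 = 816;  3070 + 816 = 3886;  9768 + 3886 = 13654;  25784 + 13654 = 39438
816 + 96 = 912;  3886 + 912 = 4798;  13654 + 4798 = 18452;  39438 + 18452 = 57890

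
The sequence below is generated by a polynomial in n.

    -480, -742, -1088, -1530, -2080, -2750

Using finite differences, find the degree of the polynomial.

3

-262, -346, -442, -550, -670
-84, -96, -108, -120
-12, -12, -12
The third differences are constant, so the polynomial has degree 3.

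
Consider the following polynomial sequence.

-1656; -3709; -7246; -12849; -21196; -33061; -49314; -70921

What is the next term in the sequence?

First differences: -2053, -3537, -5603, -8347, -11865, -16253, -21607
Second differences: -1484, -2066, -2744, -3518, -4388, -5354
Third differences: -582, -678, -774, -870, -966
Fourth differences: -96, -96, -96, -96
The fourth differences are constant (-96).
-966 − 96 = -1062;  -5354 − 1062 = -6416;  -21607 − 6416 = -28023;  -70921 − 28023 = -98944

-98944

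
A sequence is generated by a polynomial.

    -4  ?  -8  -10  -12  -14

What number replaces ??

Using the last 4 terms:
Δ: -2, -2, -2
Constant first difference = -2.
Extend backward: -8 + 2 = -6

-6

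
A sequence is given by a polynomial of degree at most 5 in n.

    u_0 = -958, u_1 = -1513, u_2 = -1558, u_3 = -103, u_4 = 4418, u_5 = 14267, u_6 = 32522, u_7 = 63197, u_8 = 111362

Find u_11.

429857

Δ: -555 , -45 , 1455 , 4521 , 9849 , 18255 , 30675 , 48165
Δ²: 510 , 1500 , 3066 , 5328 , 8406 , 12420 , 17490
Δ³: 990 , 1566 , 2262 , 3078 , 4014 , 5070
Δ⁴: 576 , 696 , 816 , 936 , 1056
Δ⁵: 120 , 120 , 120 , 120
The fifth differences are constant (120).
1056 + 120 = 1176;  5070 + 1176 = 6246;  17490 + 6246 = 23736;  48165 + 23736 = 71901;  111362 + 71901 = 183263
1176 + 120 = 1296;  6246 + 1296 = 7542;  23736 + 7542 = 31278;  71901 + 31278 = 103179;  183263 + 103179 = 286442
1296 + 120 = 1416;  7542 + 1416 = 8958;  31278 + 8958 = 40236;  103179 + 40236 = 143415;  286442 + 143415 = 429857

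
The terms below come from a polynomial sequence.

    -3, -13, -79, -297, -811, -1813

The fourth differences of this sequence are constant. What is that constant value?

-48

First differences: -10, -66, -218, -514, -1002
Second differences: -56, -152, -296, -488
Third differences: -96, -144, -192
Fourth differences: -48, -48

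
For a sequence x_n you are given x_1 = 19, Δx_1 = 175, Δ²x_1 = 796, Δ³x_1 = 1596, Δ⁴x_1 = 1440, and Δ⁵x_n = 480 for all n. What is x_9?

240763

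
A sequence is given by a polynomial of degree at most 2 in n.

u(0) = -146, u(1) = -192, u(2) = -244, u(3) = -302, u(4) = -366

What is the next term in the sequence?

D1: -46, -52, -58, -64
D2: -6, -6, -6
The second differences are constant (-6).
-64 − 6 = -70;  -366 − 70 = -436

-436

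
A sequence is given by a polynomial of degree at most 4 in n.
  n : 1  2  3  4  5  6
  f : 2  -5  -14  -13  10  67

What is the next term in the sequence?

170

First differences: -7 , -9 , 1 , 23 , 57
Second differences: -2 , 10 , 22 , 34
Third differences: 12 , 12 , 12
Constant third difference = 12, so extend:
34 + 12 = 46;  57 + 46 = 103;  67 + 103 = 170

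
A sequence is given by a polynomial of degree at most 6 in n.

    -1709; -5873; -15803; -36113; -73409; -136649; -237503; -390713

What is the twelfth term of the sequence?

-1949633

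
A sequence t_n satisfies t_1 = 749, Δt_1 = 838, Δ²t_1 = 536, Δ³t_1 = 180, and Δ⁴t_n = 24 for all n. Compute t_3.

Build the table forward from the leading diagonal:
D4: 24  24  24
D3: 180  204  228
D2: 536  716  920
D1: 838  1374  2090
t: 749  1587  2961

2961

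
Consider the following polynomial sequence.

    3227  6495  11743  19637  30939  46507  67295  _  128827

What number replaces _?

94353

Using the first 7 terms:
D1: 3268, 5248, 7894, 11302, 15568, 20788
D2: 1980, 2646, 3408, 4266, 5220
D3: 666, 762, 858, 954
D4: 96, 96, 96
Constant fourth difference = 96.
Extend forward: 954 + 96 = 1050;  5220 + 1050 = 6270;  20788 + 6270 = 27058;  67295 + 27058 = 94353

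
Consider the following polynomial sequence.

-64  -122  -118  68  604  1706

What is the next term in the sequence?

D1: -58 , 4 , 186 , 536 , 1102
D2: 62 , 182 , 350 , 566
D3: 120 , 168 , 216
D4: 48 , 48
Fourth differences constant at 48.
216 + 48 = 264;  566 + 264 = 830;  1102 + 830 = 1932;  1706 + 1932 = 3638

3638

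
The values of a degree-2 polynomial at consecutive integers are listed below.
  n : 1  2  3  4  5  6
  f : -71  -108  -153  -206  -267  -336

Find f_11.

-801

First differences: -37  -45  -53  -61  -69
Second differences: -8  -8  -8  -8
Constant second difference = -8, so extend:
-69 − 8 = -77;  -336 − 77 = -413
-77 − 8 = -85;  -413 − 85 = -498
-85 − 8 = -93;  -498 − 93 = -591
-93 − 8 = -101;  -591 − 101 = -692
-101 − 8 = -109;  -692 − 109 = -801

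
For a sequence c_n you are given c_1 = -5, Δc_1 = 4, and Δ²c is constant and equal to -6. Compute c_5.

Build the table forward from the leading diagonal:
Second differences: -6, -6, -6, -6, -6
First differences: 4, -2, -8, -14, -20
c: -5, -1, -3, -11, -25

-25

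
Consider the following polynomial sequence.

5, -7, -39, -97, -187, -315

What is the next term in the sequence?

-12  -32  -58  -90  -128
-20  -26  -32  -38
-6  -6  -6
Third differences constant at -6.
-38 − 6 = -44;  -128 − 44 = -172;  -315 − 172 = -487

-487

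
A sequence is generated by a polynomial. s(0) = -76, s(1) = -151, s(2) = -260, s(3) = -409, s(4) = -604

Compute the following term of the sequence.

Δ: -75  -109  -149  -195
Δ²: -34  -40  -46
Δ³: -6  -6
Constant third difference = -6, so extend:
-46 − 6 = -52;  -195 − 52 = -247;  -604 − 247 = -851

-851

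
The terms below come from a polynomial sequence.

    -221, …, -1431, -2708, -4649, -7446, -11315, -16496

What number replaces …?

Using the last 6 terms:
Δ: -1277, -1941, -2797, -3869, -5181
Δ²: -664, -856, -1072, -1312
Δ³: -192, -216, -240
Δ⁴: -24, -24
Constant fourth difference = -24.
Extend backward: -192 + 24 = -168;  -664 + 168 = -496;  -1277 + 496 = -781;  -1431 + 781 = -650

-650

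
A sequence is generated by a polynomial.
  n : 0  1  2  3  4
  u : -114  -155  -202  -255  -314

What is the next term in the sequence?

-379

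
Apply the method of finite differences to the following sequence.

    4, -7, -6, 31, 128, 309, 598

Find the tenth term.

2353

-11, 1, 37, 97, 181, 289
12, 36, 60, 84, 108
24, 24, 24, 24
Third differences constant at 24.
108 + 24 = 132;  289 + 132 = 421;  598 + 421 = 1019
132 + 24 = 156;  421 + 156 = 577;  1019 + 577 = 1596
156 + 24 = 180;  577 + 180 = 757;  1596 + 757 = 2353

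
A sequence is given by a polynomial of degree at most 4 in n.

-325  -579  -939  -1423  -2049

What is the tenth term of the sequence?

-7939

D1: -254 , -360 , -484 , -626
D2: -106 , -124 , -142
D3: -18 , -18
The third differences are constant (-18).
-142 − 18 = -160;  -626 − 160 = -786;  -2049 − 786 = -2835
-160 − 18 = -178;  -786 − 178 = -964;  -2835 − 964 = -3799
-178 − 18 = -196;  -964 − 196 = -1160;  -3799 − 1160 = -4959
-196 − 18 = -214;  -1160 − 214 = -1374;  -4959 − 1374 = -6333
-214 − 18 = -232;  -1374 − 232 = -1606;  -6333 − 1606 = -7939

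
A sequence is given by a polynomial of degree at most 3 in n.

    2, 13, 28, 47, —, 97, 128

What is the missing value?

70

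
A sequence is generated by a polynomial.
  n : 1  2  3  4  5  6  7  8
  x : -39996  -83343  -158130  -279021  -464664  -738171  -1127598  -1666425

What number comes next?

Δ: -43347 , -74787 , -120891 , -185643 , -273507 , -389427 , -538827
Δ²: -31440 , -46104 , -64752 , -87864 , -115920 , -149400
Δ³: -14664 , -18648 , -23112 , -28056 , -33480
Δ⁴: -3984 , -4464 , -4944 , -5424
Δ⁵: -480 , -480 , -480
The fifth differences are constant (-480).
-5424 − 480 = -5904;  -33480 − 5904 = -39384;  -149400 − 39384 = -188784;  -538827 − 188784 = -727611;  -1666425 − 727611 = -2394036

-2394036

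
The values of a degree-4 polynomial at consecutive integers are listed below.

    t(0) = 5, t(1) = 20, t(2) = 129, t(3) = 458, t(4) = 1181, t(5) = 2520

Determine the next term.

4745

First differences: 15, 109, 329, 723, 1339
Second differences: 94, 220, 394, 616
Third differences: 126, 174, 222
Fourth differences: 48, 48
The fourth differences are constant (48).
222 + 48 = 270;  616 + 270 = 886;  1339 + 886 = 2225;  2520 + 2225 = 4745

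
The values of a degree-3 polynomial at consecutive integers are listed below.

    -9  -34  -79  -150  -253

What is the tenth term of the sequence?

First differences: -25, -45, -71, -103
Second differences: -20, -26, -32
Third differences: -6, -6
The third differences are constant (-6).
-32 − 6 = -38;  -103 − 38 = -141;  -253 − 141 = -394
-38 − 6 = -44;  -141 − 44 = -185;  -394 − 185 = -579
-44 − 6 = -50;  -185 − 50 = -235;  -579 − 235 = -814
-50 − 6 = -56;  -235 − 56 = -291;  -814 − 291 = -1105
-56 − 6 = -62;  -291 − 62 = -353;  -1105 − 353 = -1458

-1458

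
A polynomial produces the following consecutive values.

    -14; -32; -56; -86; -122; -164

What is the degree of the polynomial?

First differences: -18, -24, -30, -36, -42
Second differences: -6, -6, -6, -6
The second differences are constant, so the polynomial has degree 2.

2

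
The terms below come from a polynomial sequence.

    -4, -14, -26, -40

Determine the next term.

First differences: -10, -12, -14
Second differences: -2, -2
Constant second difference = -2, so extend:
-14 − 2 = -16;  -40 − 16 = -56

-56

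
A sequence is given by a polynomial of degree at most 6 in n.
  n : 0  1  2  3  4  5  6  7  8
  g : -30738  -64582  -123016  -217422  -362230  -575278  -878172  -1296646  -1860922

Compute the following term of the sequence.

-33844  -58434  -94406  -144808  -213048  -302894  -418474  -564276
-24590  -35972  -50402  -68240  -89846  -115580  -145802
-11382  -14430  -17838  -21606  -25734  -30222
-3048  -3408  -3768  -4128  -4488
-360  -360  -360  -360
Fifth differences constant at -360.
-4488 − 360 = -4848;  -30222 − 4848 = -35070;  -145802 − 35070 = -180872;  -564276 − 180872 = -745148;  -1860922 − 745148 = -2606070

-2606070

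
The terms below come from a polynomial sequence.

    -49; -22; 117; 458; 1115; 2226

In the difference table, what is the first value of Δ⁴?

D1: 27, 139, 341, 657, 1111
D2: 112, 202, 316, 454
D3: 90, 114, 138
D4: 24, 24

24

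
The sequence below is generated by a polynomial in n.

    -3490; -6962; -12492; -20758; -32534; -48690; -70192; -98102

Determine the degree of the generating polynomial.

D1: -3472, -5530, -8266, -11776, -16156, -21502, -27910
D2: -2058, -2736, -3510, -4380, -5346, -6408
D3: -678, -774, -870, -966, -1062
D4: -96, -96, -96, -96
The fourth differences are constant, so the polynomial has degree 4.

4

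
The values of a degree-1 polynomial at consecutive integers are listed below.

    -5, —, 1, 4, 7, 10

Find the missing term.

-2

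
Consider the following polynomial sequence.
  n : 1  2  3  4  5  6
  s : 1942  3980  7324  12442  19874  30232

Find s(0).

First differences: 2038  3344  5118  7432  10358
Second differences: 1306  1774  2314  2926
Third differences: 468  540  612
Fourth differences: 72  72
The fourth differences are constant at 72.
Work back: 468 − 72 = 396;  1306 − 396 = 910;  2038 − 910 = 1128;  1942 − 1128 = 814

814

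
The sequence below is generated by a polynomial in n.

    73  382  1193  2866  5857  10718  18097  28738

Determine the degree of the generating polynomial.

Δ: 309, 811, 1673, 2991, 4861, 7379, 10641
Δ²: 502, 862, 1318, 1870, 2518, 3262
Δ³: 360, 456, 552, 648, 744
Δ⁴: 96, 96, 96, 96
The fourth differences are constant, so the polynomial has degree 4.

4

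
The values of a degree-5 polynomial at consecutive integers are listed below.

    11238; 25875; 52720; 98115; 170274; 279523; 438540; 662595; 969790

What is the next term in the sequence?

14637, 26845, 45395, 72159, 109249, 159017, 224055, 307195
12208, 18550, 26764, 37090, 49768, 65038, 83140
6342, 8214, 10326, 12678, 15270, 18102
1872, 2112, 2352, 2592, 2832
240, 240, 240, 240
Fifth differences constant at 240.
2832 + 240 = 3072;  18102 + 3072 = 21174;  83140 + 21174 = 104314;  307195 + 104314 = 411509;  969790 + 411509 = 1381299

1381299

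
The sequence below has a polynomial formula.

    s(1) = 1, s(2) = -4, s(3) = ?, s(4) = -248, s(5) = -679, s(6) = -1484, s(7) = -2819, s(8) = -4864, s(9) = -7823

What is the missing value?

-59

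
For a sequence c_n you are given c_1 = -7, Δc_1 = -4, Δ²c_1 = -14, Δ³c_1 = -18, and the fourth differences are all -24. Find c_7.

Build the table forward from the leading diagonal:
D4: -24, -24, -24, -24, -24, -24, -24
D3: -18, -42, -66, -90, -114, -138, -162
D2: -14, -32, -74, -140, -230, -344, -482
D1: -4, -18, -50, -124, -264, -494, -838
c: -7, -11, -29, -79, -203, -467, -961

-961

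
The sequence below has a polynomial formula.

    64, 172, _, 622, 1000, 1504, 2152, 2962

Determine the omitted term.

352

Using the last 5 terms:
Δ: 378  504  648  810
Δ²: 126  144  162
Δ³: 18  18
Constant third difference = 18.
Extend backward: 126 − 18 = 108;  378 − 108 = 270;  622 − 270 = 352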